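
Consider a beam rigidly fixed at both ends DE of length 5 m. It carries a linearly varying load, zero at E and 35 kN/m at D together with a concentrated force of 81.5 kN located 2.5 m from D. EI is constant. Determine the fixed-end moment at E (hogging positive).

M_E = 80.1 kN·m

Take the two fixed-end moments M_D, M_E as redundants; the released structure is the simple span DE.
End rotations of the released simple span under the applied load (×1/EI):
  at D: triangular load, peak 35: w₀L³/(45EI) = 97.22/EI
  at E: triangular load, peak 35: 7w₀L³/(360EI) = 85.07/EI
  at D: point load 81.5 at a = 2.5: Pab(L + b)/(6LEI) = 127.3/EI
  at E: point load 81.5 at a = 2.5: Pab(L + a)/(6LEI) = 127.3/EI
  θ_D0 = 224.6/EI,  θ_E0 = 212.4/EI
Flexibility coefficients: a unit moment at one end gives L/(3EI) there and L/(6EI) at the far end, so f₁₁ = f₂₂ = 1.667/EI and f₁₂ = f₂₁ = 0.8333/EI.
Compatibility — zero rotation at each built-in end:
  1.667 M_D + 0.8333 M_E = 224.6
  0.8333 M_D + 1.667 M_E = 212.4
Solving the pair gives M_D = 94.69 kN·m and M_E = 80.1 kN·m (hogging).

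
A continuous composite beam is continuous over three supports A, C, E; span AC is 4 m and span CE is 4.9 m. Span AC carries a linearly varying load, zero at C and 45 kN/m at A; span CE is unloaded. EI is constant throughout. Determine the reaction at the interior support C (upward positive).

Insert a hinge at C; M_C is the redundant, and each span becomes simply supported.
Discontinuity in slope at C on the released structure — sum the simple-span end rotations:
  span AC: triangular load, peak 45: 7w₀L³/(360EI) = 56/EI
  relative rotation θ_0 = (56 + 0)/EI = 56/EI
A unit hogging moment at C produces rotation L₁/(3EI) + L₂/(3EI) = 2.967/EI.
Compatibility: M_C·(L₁+L₂)/(3EI) = θ_0, giving M_C = 18.88 kN·m (hogging).
Span AC, ΣM about A with M_C applied at C: R_C^{AC}·4 = 120 + 18.88, so R_C^{AC} = 34.72 kN and R_A = 90 − 34.72 = 55.28 kN.
Span CE, ΣM about E: R_C^{CE}·4.9 = 0 + 18.88, so R_C^{CE} = 3.852 kN and R_E = 0 − 3.852 = -3.852 kN.
R_C = 34.72 + 3.852 = 38.57 kN.

R_C = 38.57 kN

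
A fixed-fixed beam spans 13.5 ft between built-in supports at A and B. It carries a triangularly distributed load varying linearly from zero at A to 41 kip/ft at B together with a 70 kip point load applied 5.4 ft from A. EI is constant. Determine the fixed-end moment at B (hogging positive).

M_B = 464.3 kip·ft

Take the two fixed-end moments M_A, M_B as redundants; the released structure is the simple span AB.
End rotations of the released simple span under the applied load (×1/EI):
  at A: triangular load, peak 41: 7w₀L³/(360EI) = 1961/EI
  at B: triangular load, peak 41: w₀L³/(45EI) = 2242/EI
  at A: point load 70 at a = 5.4: Pab(L + b)/(6LEI) = 816.5/EI
  at B: point load 70 at a = 5.4: Pab(L + a)/(6LEI) = 714.4/EI
  θ_A0 = 2778/EI,  θ_B0 = 2956/EI
Flexibility coefficients: a unit moment at one end gives L/(3EI) there and L/(6EI) at the far end, so f₁₁ = f₂₂ = 4.5/EI and f₁₂ = f₂₁ = 2.25/EI.
Compatibility — zero rotation at each built-in end:
  4.5 M_A + 2.25 M_B = 2778
  2.25 M_A + 4.5 M_B = 2956
Solving the pair gives M_A = 385.2 kip·ft and M_B = 464.3 kip·ft (hogging).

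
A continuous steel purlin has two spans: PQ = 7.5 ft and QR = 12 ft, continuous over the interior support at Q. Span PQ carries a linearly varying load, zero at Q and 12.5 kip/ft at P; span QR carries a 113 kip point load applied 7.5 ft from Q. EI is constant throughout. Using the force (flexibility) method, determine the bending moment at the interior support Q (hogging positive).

M_Q = 150.2 kip·ft

Take M_Q as the redundant. Released structure: two simple spans PQ and QR with a hinge at Q.
Discontinuity in slope at Q on the released structure — sum the simple-span end rotations:
  span PQ: triangular load, peak 12.5: 7w₀L³/(360EI) = 102.5/EI
  span QR: point load 113 at a = 7.5: Pab(L + b)/(6LEI) = 874/EI
  relative rotation θ_0 = (102.5 + 874)/EI = 976.5/EI
A unit hogging moment at Q produces rotation L₁/(3EI) + L₂/(3EI) = 6.5/EI.
Slope continuity at Q: θ_0 = M_Q·6.5/EI, so M_Q = 976.5/6.5 = 150.2 kip·ft (hogging).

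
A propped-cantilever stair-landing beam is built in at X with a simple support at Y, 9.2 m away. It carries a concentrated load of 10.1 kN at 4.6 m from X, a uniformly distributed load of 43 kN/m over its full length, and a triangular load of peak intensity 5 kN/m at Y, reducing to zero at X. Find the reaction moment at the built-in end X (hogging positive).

M_X = 497 kN·m

Take the reaction at Y as the redundant and release it; the primary structure is a cantilever fixed at X.
Downward deflection at the released point Y due to the loads:
  point load 10.1 at a = 4.6: Pa²(3L − a)/(6EI) = 819.2/EI
  UDL 43: wL⁴/(8EI) = 38506/EI
  triangular load, peak 5 at the free end: 11w₀L⁴/(120EI) = 3283/EI
  δ_0 = 42609/EI
Flexibility coefficient — unit upward force at Y: δ_{YY} = L³/(3EI) = 259.6/EI.
Compatibility at Y: δ_0 − R_Y·δ_{YY} = 0, so R_Y = 42609/259.6 = 164.2 kN.
Moment equilibrium about X: M_X = Σ(load moments about X) − R_Y·L = 2007 − 164.2×9.2 = 497 kN·m.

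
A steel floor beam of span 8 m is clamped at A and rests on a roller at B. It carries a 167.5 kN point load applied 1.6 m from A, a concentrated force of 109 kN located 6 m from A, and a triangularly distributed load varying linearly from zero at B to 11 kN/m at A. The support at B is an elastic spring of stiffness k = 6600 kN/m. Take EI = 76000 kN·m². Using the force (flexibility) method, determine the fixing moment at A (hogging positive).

M_A = 386.2 kN·m

Choose R_B as the redundant. The primary structure is the cantilever fixed at A.
Downward deflection at the released point B due to the loads:
  point load 167.5 at a = 1.6: Pa²(3L − a)/(6EI) = 1601/EI
  point load 109 at a = 6: Pa²(3L − a)/(6EI) = 11772/EI
  triangular load, peak 11 at the fixed end: w₀L⁴/(30EI) = 1502/EI
  δ_0 = 14875/EI
Tip deflection under a unit load at B: L³/(3EI) = 170.7/EI.
With EI = 76000 kN·m²: δ_0 = 0.19572 m and δ_{BB} = 0.002246 m/kN.
Compatibility — the spring shortens by R_B/k under the reaction it provides: δ_0 − R_B·δ_{BB} = R_B/k. With 1/k = 0.000152 m/kN, R_B = δ_0 / (δ_{BB} + 1/k) = 0.19572 / (0.002246 + 0.000152) = 81.65 kN.
Moment equilibrium about A: M_A = Σ(load moments about A) − R_B·L = 1039 − 81.65×8 = 386.2 kN·m.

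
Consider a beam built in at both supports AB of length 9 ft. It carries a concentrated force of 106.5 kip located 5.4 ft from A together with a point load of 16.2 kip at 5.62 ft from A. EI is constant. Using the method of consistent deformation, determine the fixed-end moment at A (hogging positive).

M_A = 104.9 kip·ft

Release both end moments; the primary structure is a simply-supported span AB with redundants M_A and M_B.
On the primary (simply-supported) span, the end slopes from the loading are:
  at A: point load 106.5 at a = 5.4: Pab(L + b)/(6LEI) = 483.1/EI
  at B: point load 106.5 at a = 5.4: Pab(L + a)/(6LEI) = 552.1/EI
  at A: point load 16.2 at a = 5.62: Pab(L + b)/(6LEI) = 70.55/EI
  at B: point load 16.2 at a = 5.62: Pab(L + a)/(6LEI) = 83.31/EI
  θ_A0 = 553.6/EI,  θ_B0 = 635.4/EI
Flexibility coefficients: a unit moment at one end gives L/(3EI) there and L/(6EI) at the far end, so f₁₁ = f₂₂ = 3/EI and f₁₂ = f₂₁ = 1.5/EI.
Compatibility — zero rotation at each built-in end:
  3 M_A + 1.5 M_B = 553.6
  1.5 M_A + 3 M_B = 635.4
Solving the pair gives M_A = 104.9 kip·ft and M_B = 159.4 kip·ft (hogging).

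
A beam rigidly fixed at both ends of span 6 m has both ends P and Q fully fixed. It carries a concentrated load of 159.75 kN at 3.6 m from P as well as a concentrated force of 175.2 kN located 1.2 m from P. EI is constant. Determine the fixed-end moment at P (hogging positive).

M_P = 226.6 kN·m

Release both end moments; the primary structure is a simply-supported span PQ with redundants M_P and M_Q.
Simple-span end rotations at P and Q under the given loads:
  at P: point load 159.75 at a = 3.6: Pab(L + b)/(6LEI) = 322.1/EI
  at Q: point load 159.75 at a = 3.6: Pab(L + a)/(6LEI) = 368.1/EI
  at P: point load 175.2 at a = 1.2: Pab(L + b)/(6LEI) = 302.7/EI
  at Q: point load 175.2 at a = 1.2: Pab(L + a)/(6LEI) = 201.8/EI
  θ_P0 = 624.8/EI,  θ_Q0 = 569.9/EI
Flexibility coefficients: a unit moment at one end gives L/(3EI) there and L/(6EI) at the far end, so f₁₁ = f₂₂ = 2/EI and f₁₂ = f₂₁ = 1/EI.
Compatibility — zero rotation at each built-in end:
  2 M_P + 1 M_Q = 624.8
  1 M_P + 2 M_Q = 569.9
Solving the pair gives M_P = 226.6 kN·m and M_Q = 171.7 kN·m (hogging).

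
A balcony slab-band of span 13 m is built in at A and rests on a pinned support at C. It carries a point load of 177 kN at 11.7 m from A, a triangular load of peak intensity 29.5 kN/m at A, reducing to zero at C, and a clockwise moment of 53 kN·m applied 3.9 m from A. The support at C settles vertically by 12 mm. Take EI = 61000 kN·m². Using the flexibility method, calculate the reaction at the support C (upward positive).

R_C = 191 kN

Take the reaction at C as the redundant and release it; the primary structure is a cantilever fixed at A.
Free-end deflection of the primary structure under the applied loading (downward +):
  point load 177 at a = 11.7: Pa²(3L − a)/(6EI) = 110244/EI
  triangular load, peak 29.5 at the fixed end: w₀L⁴/(30EI) = 28085/EI
  clockwise couple 53 at a = 3.9: M₀a(2L − a)/(2EI) = 2284/EI
  δ_0 = 140613/EI
Tip deflection under a unit load at C: L³/(3EI) = 732.3/EI.
With EI = 61000 kN·m²: δ_0 = 2.3051 m and δ_{CC} = 0.012005 m/kN.
Compatibility — the beam at C must follow the support down by 0.012 m: δ_0 − R_C·δ_{CC} = 0.012, so R_C = (2.3051 − 0.012)/0.012005 = 191 kN.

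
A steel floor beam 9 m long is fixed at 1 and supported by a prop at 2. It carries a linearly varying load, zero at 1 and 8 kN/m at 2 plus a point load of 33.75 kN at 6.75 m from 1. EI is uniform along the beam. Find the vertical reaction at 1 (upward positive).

R_1 = 28.59 kN

Release the roller at 2. Primary structure: cantilever fixed at 1.
Free-end deflection of the primary structure under the applied loading (downward +):
  triangular load, peak 8 at the free end: 11w₀L⁴/(120EI) = 4811/EI
  point load 33.75 at a = 6.75: Pa²(3L − a)/(6EI) = 5190/EI
  δ_0 = 10001/EI
Flexibility coefficient — unit upward force at 2: δ_{22} = L³/(3EI) = 243/EI.
Compatibility at 2: δ_0 − R_2·δ_{22} = 0, so R_2 = 10001/243 = 41.16 kN.
Vertical equilibrium: R_1 = ΣP − R_2 = 69.75 − 41.16 = 28.59 kN.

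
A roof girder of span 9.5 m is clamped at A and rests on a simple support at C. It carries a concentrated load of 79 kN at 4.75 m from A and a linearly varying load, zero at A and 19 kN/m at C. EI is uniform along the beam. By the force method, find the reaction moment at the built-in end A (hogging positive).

M_A = 240.7 kN·m

Release the roller at C. Primary structure: cantilever fixed at A.
Deflection at C on the released cantilever, summing each load's contribution:
  point load 79 at a = 4.75: Pa²(3L − a)/(6EI) = 7055/EI
  triangular load, peak 19 at the free end: 11w₀L⁴/(120EI) = 14186/EI
  δ_0 = 21241/EI
Tip deflection under a unit load at C: L³/(3EI) = 285.8/EI.
The prop prevents deflection at C: R_C = δ_0/δ_{CC} = 21241/285.8 = 74.33 kN.
Moment equilibrium about A: M_A = Σ(load moments about A) − R_C·L = 946.8 − 74.33×9.5 = 240.7 kN·m.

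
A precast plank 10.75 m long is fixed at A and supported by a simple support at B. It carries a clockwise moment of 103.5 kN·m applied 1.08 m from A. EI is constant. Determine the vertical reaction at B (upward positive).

R_B = 2.756 kN

Choose R_B as the redundant. The primary structure is the cantilever fixed at A.
Primary-structure tip deflection at B by superposition:
  clockwise couple 103.5 at a = 1.08: M₀a(2L − a)/(2EI) = 1141/EI
Flexibility coefficient — unit upward force at B: δ_{BB} = L³/(3EI) = 414.1/EI.
The prop prevents deflection at B: R_B = δ_0/δ_{BB} = 1141/414.1 = 2.756 kN.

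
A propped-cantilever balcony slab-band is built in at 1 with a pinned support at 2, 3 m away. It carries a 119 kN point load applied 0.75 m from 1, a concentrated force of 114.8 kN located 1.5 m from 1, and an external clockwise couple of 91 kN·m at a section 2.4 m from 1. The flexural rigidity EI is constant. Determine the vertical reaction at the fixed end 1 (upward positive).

Choose R_2 as the redundant. The primary structure is the cantilever fixed at 1.
Downward deflection at the released point 2 due to the loads:
  point load 119 at a = 0.75: Pa²(3L − a)/(6EI) = 92.04/EI
  point load 114.8 at a = 1.5: Pa²(3L − a)/(6EI) = 322.9/EI
  clockwise couple 91 at a = 2.4: M₀a(2L − a)/(2EI) = 393.1/EI
  δ_0 = 808/EI
Tip deflection under a unit load at 2: L³/(3EI) = 9/EI.
The prop prevents deflection at 2: R_2 = δ_0/δ_{22} = 808/9 = 89.78 kN.
Vertical equilibrium: R_1 = ΣP − R_2 = 233.8 − 89.78 = 144 kN.

R_1 = 144 kN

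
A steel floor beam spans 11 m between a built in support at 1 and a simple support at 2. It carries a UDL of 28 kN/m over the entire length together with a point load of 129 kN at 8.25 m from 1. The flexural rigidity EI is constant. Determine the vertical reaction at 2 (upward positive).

Choose R_2 as the redundant. The primary structure is the cantilever fixed at 1.
Primary-structure tip deflection at 2 by superposition:
  UDL 28: wL⁴/(8EI) = 51244/EI
  point load 129 at a = 8.25: Pa²(3L − a)/(6EI) = 36218/EI
  δ_0 = 87461/EI
Flexibility coefficient — unit upward force at 2: δ_{22} = L³/(3EI) = 443.7/EI.
Compatibility at 2: δ_0 − R_2·δ_{22} = 0, so R_2 = 87461/443.7 = 197.1 kN.

R_2 = 197.1 kN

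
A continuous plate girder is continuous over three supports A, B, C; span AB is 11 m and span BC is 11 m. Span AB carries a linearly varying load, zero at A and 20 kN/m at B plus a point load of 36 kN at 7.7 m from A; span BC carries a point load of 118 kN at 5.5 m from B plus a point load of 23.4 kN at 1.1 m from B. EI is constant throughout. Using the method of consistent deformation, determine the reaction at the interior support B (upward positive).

Insert a hinge at B; M_B is the redundant, and each span becomes simply supported.
Discontinuity in slope at B on the released structure — sum the simple-span end rotations:
  span AB: triangular load, peak 20: w₀L³/(45EI) = 591.6/EI
  span AB: point load 36 at a = 7.7: Pab(L + a)/(6LEI) = 259.2/EI
  span BC: point load 118 at a = 5.5: Pab(L + b)/(6LEI) = 892.4/EI
  span BC: point load 23.4 at a = 1.1: Pab(L + b)/(6LEI) = 80.69/EI
  relative rotation θ_0 = (850.7 + 973.1)/EI = 1824/EI
A unit hogging moment at B produces rotation L₁/(3EI) + L₂/(3EI) = 7.333/EI.
Slope continuity at B: θ_0 = M_B·7.333/EI, so M_B = 1824/7.333 = 248.7 kN·m (hogging).
Span AB, ΣM about A with M_B applied at B: R_B^{AB}·11 = 1084 + 248.7, so R_B^{AB} = 121.1 kN and R_A = 146 − 121.1 = 24.86 kN.
Span BC, ΣM about C: R_B^{BC}·11 = 880.7 + 248.7, so R_B^{BC} = 102.7 kN and R_C = 141.4 − 102.7 = 38.73 kN.
R_B = 121.1 + 102.7 = 223.8 kN.

R_B = 223.8 kN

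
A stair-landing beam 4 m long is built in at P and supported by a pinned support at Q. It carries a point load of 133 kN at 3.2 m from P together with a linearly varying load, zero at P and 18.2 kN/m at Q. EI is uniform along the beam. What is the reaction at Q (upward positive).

R_Q = 113.7 kN

Remove the prop at Q; the released (primary) structure is a cantilever built in at P.
Free-end deflection of the primary structure under the applied loading (downward +):
  point load 133 at a = 3.2: Pa²(3L − a)/(6EI) = 1997/EI
  triangular load, peak 18.2 at the free end: 11w₀L⁴/(120EI) = 427.1/EI
  δ_0 = 2425/EI
Tip deflection under a unit load at Q: L³/(3EI) = 21.33/EI.
The prop prevents deflection at Q: R_Q = δ_0/δ_{QQ} = 2425/21.33 = 113.7 kN.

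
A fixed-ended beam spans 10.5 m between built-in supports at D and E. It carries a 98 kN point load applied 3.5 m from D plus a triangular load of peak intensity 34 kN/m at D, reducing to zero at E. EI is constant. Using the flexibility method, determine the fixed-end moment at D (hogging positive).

Take the two fixed-end moments M_D, M_E as redundants; the released structure is the simple span DE.
Simple-span end rotations at D and E under the given loads:
  at D: point load 98 at a = 3.5: Pab(L + b)/(6LEI) = 666.9/EI
  at E: point load 98 at a = 3.5: Pab(L + a)/(6LEI) = 533.6/EI
  at D: triangular load, peak 34: w₀L³/(45EI) = 874.6/EI
  at E: triangular load, peak 34: 7w₀L³/(360EI) = 765.3/EI
  θ_D0 = 1542/EI,  θ_E0 = 1299/EI
Flexibility coefficients: a unit moment at one end gives L/(3EI) there and L/(6EI) at the far end, so f₁₁ = f₂₂ = 3.5/EI and f₁₂ = f₂₁ = 1.75/EI.
Compatibility — zero rotation at each built-in end:
  3.5 M_D + 1.75 M_E = 1542
  1.75 M_D + 3.5 M_E = 1299
Solving the pair gives M_D = 339.9 kN·m and M_E = 201.2 kN·m (hogging).

M_D = 339.9 kN·m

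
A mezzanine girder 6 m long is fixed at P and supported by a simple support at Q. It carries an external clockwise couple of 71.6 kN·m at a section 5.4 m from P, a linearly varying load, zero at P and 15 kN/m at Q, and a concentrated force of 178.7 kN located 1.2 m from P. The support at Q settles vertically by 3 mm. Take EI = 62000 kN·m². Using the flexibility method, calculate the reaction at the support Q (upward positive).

Release the roller at Q. Primary structure: cantilever fixed at P.
Primary-structure tip deflection at Q by superposition:
  clockwise couple 71.6 at a = 5.4: M₀a(2L − a)/(2EI) = 1276/EI
  triangular load, peak 15 at the free end: 11w₀L⁴/(120EI) = 1782/EI
  point load 178.7 at a = 1.2: Pa²(3L − a)/(6EI) = 720.5/EI
  δ_0 = 3778/EI
Tip deflection under a unit load at Q: L³/(3EI) = 72/EI.
With EI = 62000 kN·m²: δ_0 = 0.060942 m and δ_{QQ} = 0.001161 m/kN.
Compatibility — the beam at Q must follow the support down by 0.003 m: δ_0 − R_Q·δ_{QQ} = 0.003, so R_Q = (0.060942 − 0.003)/0.001161 = 49.89 kN.

R_Q = 49.89 kN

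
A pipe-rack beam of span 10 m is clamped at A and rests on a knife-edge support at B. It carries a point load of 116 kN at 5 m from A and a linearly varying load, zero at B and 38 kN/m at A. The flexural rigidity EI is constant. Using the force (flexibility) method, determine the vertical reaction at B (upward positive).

R_B = 74.25 kN

Choose R_B as the redundant. The primary structure is the cantilever fixed at A.
Downward deflection at the released point B due to the loads:
  point load 116 at a = 5: Pa²(3L − a)/(6EI) = 12083/EI
  triangular load, peak 38 at the fixed end: w₀L⁴/(30EI) = 12667/EI
  δ_0 = 24750/EI
Tip deflection under a unit load at B: L³/(3EI) = 333.3/EI.
The prop prevents deflection at B: R_B = δ_0/δ_{BB} = 24750/333.3 = 74.25 kN.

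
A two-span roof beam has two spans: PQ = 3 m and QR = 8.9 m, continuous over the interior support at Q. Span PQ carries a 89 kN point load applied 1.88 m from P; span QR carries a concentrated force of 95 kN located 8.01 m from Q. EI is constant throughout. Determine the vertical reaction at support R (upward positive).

Insert a hinge at Q; M_Q is the redundant, and each span becomes simply supported.
Rotations at Q on the released spans (each span's end-slope, ×1/EI):
  span PQ: point load 89 at a = 1.88: Pab(L + a)/(6LEI) = 50.81/EI
  span QR: point load 95 at a = 8.01: Pab(L + b)/(6LEI) = 124.2/EI
  relative rotation θ_0 = (50.81 + 124.2)/EI = 175/EI
A unit hogging moment at Q produces rotation L₁/(3EI) + L₂/(3EI) = 3.967/EI.
Compatibility: M_Q·(L₁+L₂)/(3EI) = θ_0, giving M_Q = 44.11 kN·m (hogging).
Span QR, ΣM about R: R_Q^{QR}·8.9 = 84.55 + 44.11, so R_Q^{QR} = 14.46 kN and R_R = 95 − 14.46 = 80.54 kN.

R_R = 80.54 kN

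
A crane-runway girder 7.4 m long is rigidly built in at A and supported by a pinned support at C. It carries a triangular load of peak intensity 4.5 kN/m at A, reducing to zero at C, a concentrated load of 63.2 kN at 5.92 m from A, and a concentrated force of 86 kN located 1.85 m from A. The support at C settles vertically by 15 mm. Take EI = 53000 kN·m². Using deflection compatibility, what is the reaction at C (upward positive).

Remove the prop at C; the released (primary) structure is a cantilever built in at A.
Free-end deflection of the primary structure under the applied loading (downward +):
  triangular load, peak 4.5 at the fixed end: w₀L⁴/(30EI) = 449.8/EI
  point load 63.2 at a = 5.92: Pa²(3L − a)/(6EI) = 6010/EI
  point load 86 at a = 1.85: Pa²(3L − a)/(6EI) = 998.3/EI
  δ_0 = 7458/EI
Flexibility coefficient — unit upward force at C: δ_{CC} = L³/(3EI) = 135.1/EI.
With EI = 53000 kN·m²: δ_0 = 0.14072 m and δ_{CC} = 0.002549 m/kN.
Compatibility — the beam at C must follow the support down by 0.015 m: δ_0 − R_C·δ_{CC} = 0.015, so R_C = (0.14072 − 0.015)/0.002549 = 49.33 kN.

R_C = 49.33 kN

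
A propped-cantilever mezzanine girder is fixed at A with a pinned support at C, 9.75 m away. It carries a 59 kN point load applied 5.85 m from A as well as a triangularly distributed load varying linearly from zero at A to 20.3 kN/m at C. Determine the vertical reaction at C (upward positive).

R_C = 79.92 kN

Choose R_C as the redundant. The primary structure is the cantilever fixed at A.
Downward deflection at the released point C due to the loads:
  point load 59 at a = 5.85: Pa²(3L − a)/(6EI) = 7875/EI
  triangular load, peak 20.3 at the free end: 11w₀L⁴/(120EI) = 16816/EI
  δ_0 = 24691/EI
Tip deflection under a unit load at C: L³/(3EI) = 309/EI.
The prop prevents deflection at C: R_C = δ_0/δ_{CC} = 24691/309 = 79.92 kN.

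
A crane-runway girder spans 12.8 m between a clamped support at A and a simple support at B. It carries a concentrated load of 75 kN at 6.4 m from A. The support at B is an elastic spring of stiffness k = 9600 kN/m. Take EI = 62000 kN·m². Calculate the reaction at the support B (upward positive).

R_B = 23.22 kN

Remove the prop at B; the released (primary) structure is a cantilever built in at A.
Free-end deflection of the primary structure under the applied loading (downward +):
  point load 75 at a = 6.4: Pa²(3L − a)/(6EI) = 16384/EI
Flexibility coefficient — unit upward force at B: δ_{BB} = L³/(3EI) = 699.1/EI.
With EI = 62000 kN·m²: δ_0 = 0.26426 m and δ_{BB} = 0.011275 m/kN.
Compatibility — the spring shortens by R_B/k under the reaction it provides: δ_0 − R_B·δ_{BB} = R_B/k. With 1/k = 0.000104 m/kN, R_B = δ_0 / (δ_{BB} + 1/k) = 0.26426 / (0.011275 + 0.000104) = 23.22 kN.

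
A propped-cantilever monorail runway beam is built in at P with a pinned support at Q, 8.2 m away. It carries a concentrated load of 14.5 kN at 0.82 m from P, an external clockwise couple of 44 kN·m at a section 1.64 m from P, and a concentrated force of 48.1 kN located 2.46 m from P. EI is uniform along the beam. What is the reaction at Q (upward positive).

R_Q = 8.952 kN

Choose R_Q as the redundant. The primary structure is the cantilever fixed at P.
Free-end deflection of the primary structure under the applied loading (downward +):
  point load 14.5 at a = 0.82: Pa²(3L − a)/(6EI) = 38.64/EI
  clockwise couple 44 at a = 1.64: M₀a(2L − a)/(2EI) = 532.5/EI
  point load 48.1 at a = 2.46: Pa²(3L − a)/(6EI) = 1074/EI
  δ_0 = 1645/EI
Flexibility coefficient — unit upward force at Q: δ_{QQ} = L³/(3EI) = 183.8/EI.
The prop prevents deflection at Q: R_Q = δ_0/δ_{QQ} = 1645/183.8 = 8.952 kN.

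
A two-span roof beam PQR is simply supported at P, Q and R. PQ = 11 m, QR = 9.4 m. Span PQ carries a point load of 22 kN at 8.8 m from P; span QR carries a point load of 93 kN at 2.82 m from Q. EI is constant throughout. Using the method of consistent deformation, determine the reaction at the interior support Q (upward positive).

R_Q = 100.6 kN

Release continuity at Q by inserting a hinge; the redundant is the internal moment M_Q. The primary structure is two simply-supported spans PQ and QR.
End slopes at the hinge Q, treating each span as simply supported:
  span PQ: point load 22 at a = 8.8: Pab(L + a)/(6LEI) = 127.8/EI
  span QR: point load 93 at a = 2.82: Pab(L + b)/(6LEI) = 488.9/EI
  relative rotation θ_0 = (127.8 + 488.9)/EI = 616.7/EI
A unit hogging moment at Q produces rotation L₁/(3EI) + L₂/(3EI) = 6.8/EI.
Slope continuity at Q: θ_0 = M_Q·6.8/EI, so M_Q = 616.7/6.8 = 90.69 kN·m (hogging).
Span PQ, ΣM about P with M_Q applied at Q: R_Q^{PQ}·11 = 193.6 + 90.69, so R_Q^{PQ} = 25.84 kN and R_P = 22 − 25.84 = -3.845 kN.
Span QR, ΣM about R: R_Q^{QR}·9.4 = 611.9 + 90.69, so R_Q^{QR} = 74.75 kN and R_R = 93 − 74.75 = 18.25 kN.
R_Q = 25.84 + 74.75 = 100.6 kN.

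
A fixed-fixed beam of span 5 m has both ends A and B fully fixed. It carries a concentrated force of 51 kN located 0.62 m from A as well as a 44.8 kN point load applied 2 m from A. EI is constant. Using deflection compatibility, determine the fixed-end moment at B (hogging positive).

Release both end moments; the primary structure is a simply-supported span AB with redundants M_A and M_B.
Simple-span end rotations at A and B under the given loads:
  at A: point load 51 at a = 0.62: Pab(L + b)/(6LEI) = 43.3/EI
  at B: point load 51 at a = 0.62: Pab(L + a)/(6LEI) = 25.94/EI
  at A: point load 44.8 at a = 2: Pab(L + b)/(6LEI) = 71.68/EI
  at B: point load 44.8 at a = 2: Pab(L + a)/(6LEI) = 62.72/EI
  θ_A0 = 115/EI,  θ_B0 = 88.66/EI
Flexibility coefficients: a unit moment at one end gives L/(3EI) there and L/(6EI) at the far end, so f₁₁ = f₂₂ = 1.667/EI and f₁₂ = f₂₁ = 0.8333/EI.
Compatibility — zero rotation at each built-in end:
  1.667 M_A + 0.8333 M_B = 115
  0.8333 M_A + 1.667 M_B = 88.66
Solving the pair gives M_A = 56.52 kN·m and M_B = 24.94 kN·m (hogging).

M_B = 24.94 kN·m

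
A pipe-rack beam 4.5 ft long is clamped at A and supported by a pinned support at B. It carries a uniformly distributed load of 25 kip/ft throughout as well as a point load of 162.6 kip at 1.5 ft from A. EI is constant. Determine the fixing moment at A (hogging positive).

M_A = 198.8 kip·ft

Remove the prop at B; the released (primary) structure is a cantilever built in at A.
Downward deflection at the released point B due to the loads:
  UDL 25: wL⁴/(8EI) = 1281/EI
  point load 162.6 at a = 1.5: Pa²(3L − a)/(6EI) = 731.7/EI
  δ_0 = 2013/EI
Flexibility coefficient — unit upward force at B: δ_{BB} = L³/(3EI) = 30.38/EI.
The prop prevents deflection at B: R_B = δ_0/δ_{BB} = 2013/30.38 = 66.28 kip.
Moment equilibrium about A: M_A = Σ(load moments about A) − R_B·L = 497 − 66.28×4.5 = 198.8 kip·ft.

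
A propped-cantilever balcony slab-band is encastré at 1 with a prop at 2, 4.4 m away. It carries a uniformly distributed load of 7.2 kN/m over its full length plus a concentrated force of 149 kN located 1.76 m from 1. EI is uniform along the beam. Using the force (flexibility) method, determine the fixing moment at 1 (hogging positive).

Release the roller at 2. Primary structure: cantilever fixed at 1.
Downward deflection at the released point 2 due to the loads:
  UDL 7.2: wL⁴/(8EI) = 337.3/EI
  point load 149 at a = 1.76: Pa²(3L − a)/(6EI) = 880/EI
  δ_0 = 1217/EI
Flexibility coefficient — unit upward force at 2: δ_{22} = L³/(3EI) = 28.39/EI.
Compatibility at 2: δ_0 − R_2·δ_{22} = 0, so R_2 = 1217/28.39 = 42.87 kN.
Moment equilibrium about 1: M_1 = Σ(load moments about 1) − R_2·L = 331.9 − 42.87×4.4 = 143.3 kN·m.

M_1 = 143.3 kN·m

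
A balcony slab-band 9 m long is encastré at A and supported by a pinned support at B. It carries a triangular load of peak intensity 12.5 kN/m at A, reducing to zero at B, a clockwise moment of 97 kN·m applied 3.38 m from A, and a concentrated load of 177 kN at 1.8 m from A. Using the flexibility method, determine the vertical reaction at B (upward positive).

R_B = 31.02 kN

Choose R_B as the redundant. The primary structure is the cantilever fixed at A.
Downward deflection at the released point B due to the loads:
  triangular load, peak 12.5 at the fixed end: w₀L⁴/(30EI) = 2734/EI
  clockwise couple 97 at a = 3.38: M₀a(2L − a)/(2EI) = 2397/EI
  point load 177 at a = 1.8: Pa²(3L − a)/(6EI) = 2409/EI
  δ_0 = 7539/EI
Flexibility coefficient — unit upward force at B: δ_{BB} = L³/(3EI) = 243/EI.
Compatibility at B: δ_0 − R_B·δ_{BB} = 0, so R_B = 7539/243 = 31.02 kN.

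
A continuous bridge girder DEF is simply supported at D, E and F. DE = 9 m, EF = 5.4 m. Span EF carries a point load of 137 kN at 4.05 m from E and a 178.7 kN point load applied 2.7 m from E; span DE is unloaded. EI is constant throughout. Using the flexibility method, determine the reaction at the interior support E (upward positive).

Insert a hinge at E; M_E is the redundant, and each span becomes simply supported.
End slopes at the hinge E, treating each span as simply supported:
  span EF: point load 137 at a = 4.05: Pab(L + b)/(6LEI) = 156.1/EI
  span EF: point load 178.7 at a = 2.7: Pab(L + b)/(6LEI) = 325.7/EI
  relative rotation θ_0 = (0 + 481.7)/EI = 481.7/EI
A unit hogging moment at E produces rotation L₁/(3EI) + L₂/(3EI) = 4.8/EI.
Compatibility: M_E·(L₁+L₂)/(3EI) = θ_0, giving M_E = 100.4 kN·m (hogging).
Span DE, ΣM about D with M_E applied at E: R_E^{DE}·9 = 0 + 100.4, so R_E^{DE} = 11.15 kN and R_D = 0 − 11.15 = -11.15 kN.
Span EF, ΣM about F: R_E^{EF}·5.4 = 667.4 + 100.4, so R_E^{EF} = 142.2 kN and R_F = 315.7 − 142.2 = 173.5 kN.
R_E = 11.15 + 142.2 = 153.3 kN.

R_E = 153.3 kN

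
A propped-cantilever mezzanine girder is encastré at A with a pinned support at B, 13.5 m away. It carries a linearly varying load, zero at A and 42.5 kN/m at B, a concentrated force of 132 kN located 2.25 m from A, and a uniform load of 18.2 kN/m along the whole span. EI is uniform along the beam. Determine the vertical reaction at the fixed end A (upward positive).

R_A = 409.5 kN

Choose R_B as the redundant. The primary structure is the cantilever fixed at A.
Primary-structure tip deflection at B by superposition:
  triangular load, peak 42.5 at the free end: 11w₀L⁴/(120EI) = 129400/EI
  point load 132 at a = 2.25: Pa²(3L − a)/(6EI) = 4260/EI
  UDL 18.2: wL⁴/(8EI) = 75564/EI
  δ_0 = 209225/EI
Tip deflection under a unit load at B: L³/(3EI) = 820.1/EI.
The prop prevents deflection at B: R_B = δ_0/δ_{BB} = 209225/820.1 = 255.1 kN.
Vertical equilibrium: R_A = ΣP − R_B = 664.6 − 255.1 = 409.5 kN.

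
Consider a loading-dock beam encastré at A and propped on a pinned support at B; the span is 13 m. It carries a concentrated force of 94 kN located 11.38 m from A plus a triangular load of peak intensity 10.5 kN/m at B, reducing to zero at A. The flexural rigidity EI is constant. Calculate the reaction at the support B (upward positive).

Remove the prop at B; the released (primary) structure is a cantilever built in at A.
Downward deflection at the released point B due to the loads:
  point load 94 at a = 11.38: Pa²(3L − a)/(6EI) = 56038/EI
  triangular load, peak 10.5 at the free end: 11w₀L⁴/(120EI) = 27490/EI
  δ_0 = 83528/EI
Flexibility coefficient — unit upward force at B: δ_{BB} = L³/(3EI) = 732.3/EI.
The prop prevents deflection at B: R_B = δ_0/δ_{BB} = 83528/732.3 = 114.1 kN.

R_B = 114.1 kN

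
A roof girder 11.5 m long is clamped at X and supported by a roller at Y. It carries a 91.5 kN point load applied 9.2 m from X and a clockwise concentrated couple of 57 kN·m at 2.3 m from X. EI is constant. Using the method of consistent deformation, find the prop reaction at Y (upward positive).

R_Y = 67.09 kN

Take the reaction at Y as the redundant and release it; the primary structure is a cantilever fixed at X.
Deflection at Y on the released cantilever, summing each load's contribution:
  point load 91.5 at a = 9.2: Pa²(3L − a)/(6EI) = 32656/EI
  clockwise couple 57 at a = 2.3: M₀a(2L − a)/(2EI) = 1357/EI
  δ_0 = 34013/EI
Flexibility coefficient — unit upward force at Y: δ_{YY} = L³/(3EI) = 507/EI.
Compatibility at Y: δ_0 − R_Y·δ_{YY} = 0, so R_Y = 34013/507 = 67.09 kN.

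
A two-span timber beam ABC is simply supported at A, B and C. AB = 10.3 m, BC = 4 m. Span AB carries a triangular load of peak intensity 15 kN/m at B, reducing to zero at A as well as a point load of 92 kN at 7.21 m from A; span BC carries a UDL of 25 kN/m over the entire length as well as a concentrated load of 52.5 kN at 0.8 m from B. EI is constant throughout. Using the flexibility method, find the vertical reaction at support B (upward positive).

R_B = 284.5 kN

Release continuity at B by inserting a hinge; the redundant is the internal moment M_B. The primary structure is two simply-supported spans AB and BC.
Rotations at B on the released spans (each span's end-slope, ×1/EI):
  span AB: triangular load, peak 15: w₀L³/(45EI) = 364.2/EI
  span AB: point load 92 at a = 7.21: Pab(L + a)/(6LEI) = 580.7/EI
  span BC: UDL 25: wL³/(24EI) = 66.67/EI
  span BC: point load 52.5 at a = 0.8: Pab(L + b)/(6LEI) = 40.32/EI
  relative rotation θ_0 = (945 + 107)/EI = 1052/EI
A unit hogging moment at B produces rotation L₁/(3EI) + L₂/(3EI) = 4.767/EI.
Compatibility: M_B·(L₁+L₂)/(3EI) = θ_0, giving M_B = 220.7 kN·m (hogging).
Span AB, ΣM about A with M_B applied at B: R_B^{AB}·10.3 = 1194 + 220.7, so R_B^{AB} = 137.3 kN and R_A = 169.2 − 137.3 = 31.92 kN.
Span BC, ΣM about C: R_B^{BC}·4 = 368 + 220.7, so R_B^{BC} = 147.2 kN and R_C = 152.5 − 147.2 = 5.327 kN.
R_B = 137.3 + 147.2 = 284.5 kN.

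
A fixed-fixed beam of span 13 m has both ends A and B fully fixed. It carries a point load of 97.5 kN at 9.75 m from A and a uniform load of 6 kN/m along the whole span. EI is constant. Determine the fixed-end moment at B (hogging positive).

M_B = 262.7 kN·m

Release both end moments; the primary structure is a simply-supported span AB with redundants M_A and M_B.
Simple-span end rotations at A and B under the given loads:
  at A: point load 97.5 at a = 9.75: Pab(L + b)/(6LEI) = 643.7/EI
  at B: point load 97.5 at a = 9.75: Pab(L + a)/(6LEI) = 901.1/EI
  at A: UDL 6: wL³/(24EI) = 549.2/EI
  at B: UDL 6: wL³/(24EI) = 549.2/EI
  θ_A0 = 1193/EI,  θ_B0 = 1450/EI
Flexibility coefficients: a unit moment at one end gives L/(3EI) there and L/(6EI) at the far end, so f₁₁ = f₂₂ = 4.333/EI and f₁₂ = f₂₁ = 2.167/EI.
Compatibility — zero rotation at each built-in end:
  4.333 M_A + 2.167 M_B = 1193
  2.167 M_A + 4.333 M_B = 1450
Solving the pair gives M_A = 143.9 kN·m and M_B = 262.7 kN·m (hogging).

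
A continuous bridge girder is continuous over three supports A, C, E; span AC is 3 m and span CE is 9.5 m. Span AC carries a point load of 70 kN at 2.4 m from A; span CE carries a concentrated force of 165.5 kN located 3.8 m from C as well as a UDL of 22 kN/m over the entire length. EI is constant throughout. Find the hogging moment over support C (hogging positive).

M_C = 425.3 kN·m

Release continuity at C by inserting a hinge; the redundant is the internal moment M_C. The primary structure is two simply-supported spans AC and CE.
End slopes at the hinge C, treating each span as simply supported:
  span AC: point load 70 at a = 2.4: Pab(L + a)/(6LEI) = 30.24/EI
  span CE: point load 165.5 at a = 3.8: Pab(L + b)/(6LEI) = 955.9/EI
  span CE: UDL 22: wL³/(24EI) = 785.9/EI
  relative rotation θ_0 = (30.24 + 1742)/EI = 1772/EI
A unit hogging moment at C produces rotation L₁/(3EI) + L₂/(3EI) = 4.167/EI.
Slope continuity at C: θ_0 = M_C·4.167/EI, so M_C = 1772/4.167 = 425.3 kN·m (hogging).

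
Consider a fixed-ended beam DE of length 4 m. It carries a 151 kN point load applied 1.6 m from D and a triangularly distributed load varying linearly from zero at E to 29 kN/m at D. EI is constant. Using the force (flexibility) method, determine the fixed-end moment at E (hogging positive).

Take the two fixed-end moments M_D, M_E as redundants; the released structure is the simple span DE.
On the primary (simply-supported) span, the end slopes from the loading are:
  at D: point load 151 at a = 1.6: Pab(L + b)/(6LEI) = 154.6/EI
  at E: point load 151 at a = 1.6: Pab(L + a)/(6LEI) = 135.3/EI
  at D: triangular load, peak 29: w₀L³/(45EI) = 41.24/EI
  at E: triangular load, peak 29: 7w₀L³/(360EI) = 36.09/EI
  θ_D0 = 195.9/EI,  θ_E0 = 171.4/EI
Flexibility coefficients: a unit moment at one end gives L/(3EI) there and L/(6EI) at the far end, so f₁₁ = f₂₂ = 1.333/EI and f₁₂ = f₂₁ = 0.6667/EI.
Compatibility — zero rotation at each built-in end:
  1.333 M_D + 0.6667 M_E = 195.9
  0.6667 M_D + 1.333 M_E = 171.4
Solving the pair gives M_D = 110.2 kN·m and M_E = 73.45 kN·m (hogging).

M_E = 73.45 kN·m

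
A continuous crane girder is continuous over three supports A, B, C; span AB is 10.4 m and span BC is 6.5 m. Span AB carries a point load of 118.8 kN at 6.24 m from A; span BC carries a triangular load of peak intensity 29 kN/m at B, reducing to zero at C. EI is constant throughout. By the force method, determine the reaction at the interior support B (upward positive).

R_B = 178.5 kN

Insert a hinge at B; M_B is the redundant, and each span becomes simply supported.
Discontinuity in slope at B on the released structure — sum the simple-span end rotations:
  span AB: point load 118.8 at a = 6.24: Pab(L + a)/(6LEI) = 822.4/EI
  span BC: triangular load, peak 29: w₀L³/(45EI) = 177/EI
  relative rotation θ_0 = (822.4 + 177)/EI = 999.3/EI
A unit hogging moment at B produces rotation L₁/(3EI) + L₂/(3EI) = 5.633/EI.
Compatibility: M_B·(L₁+L₂)/(3EI) = θ_0, giving M_B = 177.4 kN·m (hogging).
Span AB, ΣM about A with M_B applied at B: R_B^{AB}·10.4 = 741.3 + 177.4, so R_B^{AB} = 88.34 kN and R_A = 118.8 − 88.34 = 30.46 kN.
Span BC, ΣM about C: R_B^{BC}·6.5 = 408.4 + 177.4, so R_B^{BC} = 90.13 kN and R_C = 94.25 − 90.13 = 4.125 kN.
R_B = 88.34 + 90.13 = 178.5 kN.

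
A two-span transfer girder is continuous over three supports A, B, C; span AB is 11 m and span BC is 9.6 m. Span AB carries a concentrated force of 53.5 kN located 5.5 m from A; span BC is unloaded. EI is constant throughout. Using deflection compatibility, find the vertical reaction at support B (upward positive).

R_B = 38.24 kN

Release continuity at B by inserting a hinge; the redundant is the internal moment M_B. The primary structure is two simply-supported spans AB and BC.
Rotations at B on the released spans (each span's end-slope, ×1/EI):
  span AB: point load 53.5 at a = 5.5: Pab(L + a)/(6LEI) = 404.6/EI
  relative rotation θ_0 = (404.6 + 0)/EI = 404.6/EI
A unit hogging moment at B produces rotation L₁/(3EI) + L₂/(3EI) = 6.867/EI.
Slope continuity at B: θ_0 = M_B·6.867/EI, so M_B = 404.6/6.867 = 58.92 kN·m (hogging).
Span AB, ΣM about A with M_B applied at B: R_B^{AB}·11 = 294.2 + 58.92, so R_B^{AB} = 32.11 kN and R_A = 53.5 − 32.11 = 21.39 kN.
Span BC, ΣM about C: R_B^{BC}·9.6 = 0 + 58.92, so R_B^{BC} = 6.138 kN and R_C = 0 − 6.138 = -6.138 kN.
R_B = 32.11 + 6.138 = 38.24 kN.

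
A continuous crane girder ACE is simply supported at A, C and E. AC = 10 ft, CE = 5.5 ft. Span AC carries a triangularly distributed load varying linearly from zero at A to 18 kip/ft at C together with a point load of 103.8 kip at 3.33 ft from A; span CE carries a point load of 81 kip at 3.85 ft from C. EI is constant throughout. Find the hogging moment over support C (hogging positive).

M_C = 198.1 kip·ft

Insert a hinge at C; M_C is the redundant, and each span becomes simply supported.
End slopes at the hinge C, treating each span as simply supported:
  span AC: triangular load, peak 18: w₀L³/(45EI) = 400/EI
  span AC: point load 103.8 at a = 3.33: Pab(L + a)/(6LEI) = 512.2/EI
  span CE: point load 81 at a = 3.85: Pab(L + b)/(6LEI) = 111.5/EI
  relative rotation θ_0 = (912.2 + 111.5)/EI = 1024/EI
A unit hogging moment at C produces rotation L₁/(3EI) + L₂/(3EI) = 5.167/EI.
Compatibility: M_C·(L₁+L₂)/(3EI) = θ_0, giving M_C = 198.1 kip·ft (hogging).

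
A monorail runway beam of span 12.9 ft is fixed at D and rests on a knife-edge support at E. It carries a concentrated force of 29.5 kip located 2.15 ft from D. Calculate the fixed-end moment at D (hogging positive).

M_D = 48.45 kip·ft

Remove the prop at E; the released (primary) structure is a cantilever built in at D.
Deflection at E on the released cantilever, summing each load's contribution:
  point load 29.5 at a = 2.15: Pa²(3L − a)/(6EI) = 830.7/EI
Tip deflection under a unit load at E: L³/(3EI) = 715.6/EI.
The prop prevents deflection at E: R_E = δ_0/δ_{EE} = 830.7/715.6 = 1.161 kip.
Moment equilibrium about D: M_D = Σ(load moments about D) − R_E·L = 63.42 − 1.161×12.9 = 48.45 kip·ft.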